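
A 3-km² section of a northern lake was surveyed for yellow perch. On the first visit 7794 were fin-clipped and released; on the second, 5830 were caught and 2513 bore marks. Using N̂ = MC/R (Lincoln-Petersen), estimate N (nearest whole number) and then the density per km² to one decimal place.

N̂ = 7794·5830/2513 = 45439020/2513 ≈ 18081.6 → 18082
Density = N̂ / area = 18082 / 3 ≈ 6027.33 → 6027.3 per km²

density ≈ 6027.3 yellow perch per km²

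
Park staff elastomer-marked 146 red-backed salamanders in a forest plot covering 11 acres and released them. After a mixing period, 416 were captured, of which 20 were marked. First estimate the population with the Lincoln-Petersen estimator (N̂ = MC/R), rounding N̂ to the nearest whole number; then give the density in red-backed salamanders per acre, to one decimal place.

N̂ = 146·416/20 = 60736/20 ≈ 3036.8 → 3037
Density = N̂ / area = 3037 / 11 ≈ 276.09 → 276.1 per acre

density ≈ 276.1 red-backed salamanders per acre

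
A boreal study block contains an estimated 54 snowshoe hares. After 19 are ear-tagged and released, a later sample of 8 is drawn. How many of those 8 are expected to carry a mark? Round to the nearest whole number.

The marked fraction of the population is 19/54, so in a sample of 8 expect C·(M/N) marked.
E[R] = 19 × 8 / 54 = 152 / 54 ≈ 2.8 → 3

expected recaptures ≈ 3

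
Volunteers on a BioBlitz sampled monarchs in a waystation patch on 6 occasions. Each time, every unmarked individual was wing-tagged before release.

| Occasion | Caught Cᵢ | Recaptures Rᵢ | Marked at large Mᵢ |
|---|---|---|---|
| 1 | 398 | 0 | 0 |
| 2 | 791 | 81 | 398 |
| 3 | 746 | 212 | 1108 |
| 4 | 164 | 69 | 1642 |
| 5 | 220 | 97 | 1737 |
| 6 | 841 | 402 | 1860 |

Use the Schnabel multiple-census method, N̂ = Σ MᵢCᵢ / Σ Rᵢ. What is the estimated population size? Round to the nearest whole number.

N ≈ 3899

Σ MᵢCᵢ = 0·398 + 398·791 + 1108·746 + 1642·164 + 1737·220 + 1860·841 = 0 + 314818 + 826568 + 269288 + 382140 + 1564260 = 3357074
Σ Rᵢ = 0 + 81 + 212 + 69 + 97 + 402 = 861
N̂ = 3357074 / 861 ≈ 3899.0 → 3899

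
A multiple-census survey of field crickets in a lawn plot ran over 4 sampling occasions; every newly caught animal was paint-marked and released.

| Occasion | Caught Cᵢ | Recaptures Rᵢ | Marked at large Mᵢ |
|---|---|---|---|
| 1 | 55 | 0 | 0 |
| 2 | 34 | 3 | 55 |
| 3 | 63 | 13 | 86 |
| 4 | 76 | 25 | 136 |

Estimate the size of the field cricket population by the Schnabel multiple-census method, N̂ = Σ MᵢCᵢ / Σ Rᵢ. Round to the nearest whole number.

N ≈ 430

Σ MᵢCᵢ = 0·55 + 55·34 + 86·63 + 136·76 = 0 + 1870 + 5418 + 10336 = 17624
Σ Rᵢ = 0 + 3 + 13 + 25 = 41
N̂ = 17624 / 41 ≈ 429.9 → 430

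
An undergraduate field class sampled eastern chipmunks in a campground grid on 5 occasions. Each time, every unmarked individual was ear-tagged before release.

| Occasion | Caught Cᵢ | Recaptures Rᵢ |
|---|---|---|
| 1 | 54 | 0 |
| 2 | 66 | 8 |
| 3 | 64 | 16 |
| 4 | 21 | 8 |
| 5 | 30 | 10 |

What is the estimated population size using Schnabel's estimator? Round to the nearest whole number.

N ≈ 459

Marked at large before each occasion: Mᵢ = Σⱼ<ᵢ (Cⱼ − Rⱼ) → M1=0, M2=54, M3=112, M4=160, M5=173
Σ MᵢCᵢ = 0·54 + 54·66 + 112·64 + 160·21 + 173·30 = 0 + 3564 + 7168 + 3360 + 5190 = 19282
Σ Rᵢ = 0 + 8 + 16 + 8 + 10 = 42
N̂ = 19282 / 42 ≈ 459.1 → 459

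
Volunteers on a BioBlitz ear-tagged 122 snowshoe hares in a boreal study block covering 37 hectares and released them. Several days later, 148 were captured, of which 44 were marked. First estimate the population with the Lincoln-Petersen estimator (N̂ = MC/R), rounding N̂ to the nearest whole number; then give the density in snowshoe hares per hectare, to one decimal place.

density ≈ 11.1 snowshoe hares per hectare

N̂ = 122·148/44 = 18056/44 ≈ 410.4 → 410
Density = N̂ / area = 410 / 37 ≈ 11.08 → 11.1 per hectare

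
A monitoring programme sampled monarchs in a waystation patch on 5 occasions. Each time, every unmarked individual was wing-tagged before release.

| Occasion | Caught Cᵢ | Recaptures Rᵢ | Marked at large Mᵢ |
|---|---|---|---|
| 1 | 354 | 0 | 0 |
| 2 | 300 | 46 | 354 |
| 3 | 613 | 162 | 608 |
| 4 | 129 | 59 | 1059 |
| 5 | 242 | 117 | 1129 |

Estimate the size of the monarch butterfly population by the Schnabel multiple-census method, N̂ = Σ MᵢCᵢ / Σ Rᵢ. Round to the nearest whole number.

N ≈ 2314

Σ MᵢCᵢ = 0·354 + 354·300 + 608·613 + 1059·129 + 1129·242 = 0 + 106200 + 372704 + 136611 + 273218 = 888733
Σ Rᵢ = 0 + 46 + 162 + 59 + 117 = 384
N̂ = 888733 / 384 ≈ 2314.4 → 2314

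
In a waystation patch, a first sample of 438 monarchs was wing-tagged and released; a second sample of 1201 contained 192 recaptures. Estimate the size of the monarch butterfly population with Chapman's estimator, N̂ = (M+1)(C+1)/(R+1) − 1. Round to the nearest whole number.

N ≈ 2733

N̂ = (438+1)(1201+1)/(192+1) − 1 = 439·1202/193 − 1
= 527678/193 − 1 ≈ 2734.1 − 1 ≈ 2733.1 → 2733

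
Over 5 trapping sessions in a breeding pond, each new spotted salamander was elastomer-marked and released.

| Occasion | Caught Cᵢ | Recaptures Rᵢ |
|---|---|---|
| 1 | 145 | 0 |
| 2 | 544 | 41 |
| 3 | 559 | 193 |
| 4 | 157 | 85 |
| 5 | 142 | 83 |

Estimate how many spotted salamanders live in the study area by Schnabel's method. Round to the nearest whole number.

N ≈ 1877

Marked at large before each occasion: Mᵢ = Σⱼ<ᵢ (Cⱼ − Rⱼ) → M1=0, M2=145, M3=648, M4=1014, M5=1086
Σ MᵢCᵢ = 0·145 + 145·544 + 648·559 + 1014·157 + 1086·142 = 0 + 78880 + 362232 + 159198 + 154212 = 754522
Σ Rᵢ = 0 + 41 + 193 + 85 + 83 = 402
N̂ = 754522 / 402 ≈ 1876.9 → 1877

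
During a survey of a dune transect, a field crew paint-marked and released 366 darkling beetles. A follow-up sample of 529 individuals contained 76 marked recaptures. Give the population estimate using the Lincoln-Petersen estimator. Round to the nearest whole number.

N = (366 × 529) / 76 = 193614 / 76 ≈ 2547.6 → 2548

N ≈ 2548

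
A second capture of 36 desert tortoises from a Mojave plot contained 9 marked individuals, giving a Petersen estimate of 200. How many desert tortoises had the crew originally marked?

M = 50

From N = M·C/R: M = N·R / C = 200·9 / 36 = 1800 / 36 = 50.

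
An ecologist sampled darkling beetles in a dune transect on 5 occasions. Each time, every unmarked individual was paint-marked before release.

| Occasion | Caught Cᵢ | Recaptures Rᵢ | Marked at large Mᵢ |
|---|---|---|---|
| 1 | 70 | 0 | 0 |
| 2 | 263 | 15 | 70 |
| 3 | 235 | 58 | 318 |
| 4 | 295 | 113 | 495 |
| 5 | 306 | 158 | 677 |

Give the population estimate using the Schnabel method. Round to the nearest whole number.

Σ MᵢCᵢ = 0·70 + 70·263 + 318·235 + 495·295 + 677·306 = 0 + 18410 + 74730 + 146025 + 207162 = 446327
Σ Rᵢ = 0 + 15 + 58 + 113 + 158 = 344
N̂ = 446327 / 344 ≈ 1297.46 → 1297

N ≈ 1297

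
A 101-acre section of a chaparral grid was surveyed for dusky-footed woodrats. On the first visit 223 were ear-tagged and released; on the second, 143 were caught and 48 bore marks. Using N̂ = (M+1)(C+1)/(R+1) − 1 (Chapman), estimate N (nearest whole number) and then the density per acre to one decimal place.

density ≈ 6.5 dusky-footed woodrats per acre

N̂ = 224·144/49 − 1 = 32256/49 − 1 ≈ 657.3 → 657
Density = N̂ / area = 657 / 101 ≈ 6.50 → 6.5 per acre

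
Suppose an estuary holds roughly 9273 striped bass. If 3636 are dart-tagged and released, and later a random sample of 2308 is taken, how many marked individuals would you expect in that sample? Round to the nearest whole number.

Expected recaptures E[R] = M·C / N.
E[R] = 3636 × 2308 / 9273 = 8391888 / 9273 ≈ 905.0 → 905

expected recaptures ≈ 905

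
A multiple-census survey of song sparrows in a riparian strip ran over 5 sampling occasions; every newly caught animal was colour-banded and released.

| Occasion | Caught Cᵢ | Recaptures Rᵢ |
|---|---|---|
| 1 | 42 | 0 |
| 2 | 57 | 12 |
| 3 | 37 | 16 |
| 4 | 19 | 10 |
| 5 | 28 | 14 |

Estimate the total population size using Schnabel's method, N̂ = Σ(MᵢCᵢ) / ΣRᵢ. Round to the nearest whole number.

N ≈ 210

Marked at large before each occasion: Mᵢ = Σⱼ<ᵢ (Cⱼ − Rⱼ) → M1=0, M2=42, M3=87, M4=108, M5=117
Σ MᵢCᵢ = 0·42 + 42·57 + 87·37 + 108·19 + 117·28 = 0 + 2394 + 3219 + 2052 + 3276 = 10941
Σ Rᵢ = 0 + 12 + 16 + 10 + 14 = 52
N̂ = 10941 / 52 ≈ 210.4 → 210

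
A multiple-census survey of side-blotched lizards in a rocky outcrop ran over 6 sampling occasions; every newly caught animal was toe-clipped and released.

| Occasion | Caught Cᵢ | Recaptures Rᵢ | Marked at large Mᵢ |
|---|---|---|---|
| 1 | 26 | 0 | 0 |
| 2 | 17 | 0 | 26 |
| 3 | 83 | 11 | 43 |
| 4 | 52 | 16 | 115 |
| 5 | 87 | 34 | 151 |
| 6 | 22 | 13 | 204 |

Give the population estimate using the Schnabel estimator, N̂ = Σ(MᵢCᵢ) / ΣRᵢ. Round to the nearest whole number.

N ≈ 373

Σ MᵢCᵢ = 0·26 + 26·17 + 43·83 + 115·52 + 151·87 + 204·22 = 0 + 442 + 3569 + 5980 + 13137 + 4488 = 27616
Σ Rᵢ = 0 + 0 + 11 + 16 + 34 + 13 = 74
N̂ = 27616 / 74 ≈ 373.2 → 373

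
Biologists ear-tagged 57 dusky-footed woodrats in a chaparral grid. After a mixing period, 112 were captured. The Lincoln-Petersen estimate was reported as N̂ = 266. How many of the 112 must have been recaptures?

R = 24

From N = M·C/R: R = M·C / N = 57·112 / 266 = 6384 / 266 = 24.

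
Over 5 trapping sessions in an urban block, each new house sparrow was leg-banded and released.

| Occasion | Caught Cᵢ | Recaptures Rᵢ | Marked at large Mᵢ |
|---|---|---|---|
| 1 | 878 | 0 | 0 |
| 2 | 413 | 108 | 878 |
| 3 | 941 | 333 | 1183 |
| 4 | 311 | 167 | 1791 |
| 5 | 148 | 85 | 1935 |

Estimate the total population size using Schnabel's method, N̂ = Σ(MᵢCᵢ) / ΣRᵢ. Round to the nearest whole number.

N ≈ 3347

Σ MᵢCᵢ = 0·878 + 878·413 + 1183·941 + 1791·311 + 1935·148 = 0 + 362614 + 1113203 + 557001 + 286380 = 2319198
Σ Rᵢ = 0 + 108 + 333 + 167 + 85 = 693
N̂ = 2319198 / 693 ≈ 3346.6 → 3347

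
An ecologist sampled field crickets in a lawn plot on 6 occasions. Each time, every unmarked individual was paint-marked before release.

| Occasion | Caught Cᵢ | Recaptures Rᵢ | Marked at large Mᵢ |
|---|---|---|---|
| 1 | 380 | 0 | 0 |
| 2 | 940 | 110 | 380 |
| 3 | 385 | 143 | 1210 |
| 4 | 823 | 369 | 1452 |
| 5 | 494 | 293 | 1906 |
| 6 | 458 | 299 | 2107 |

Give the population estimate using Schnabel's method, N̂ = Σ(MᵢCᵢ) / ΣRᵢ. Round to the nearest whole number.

Σ MᵢCᵢ = 0·380 + 380·940 + 1210·385 + 1452·823 + 1906·494 + 2107·458 = 0 + 357200 + 465850 + 1194996 + 941564 + 965006 = 3924616
Σ Rᵢ = 0 + 110 + 143 + 369 + 293 + 299 = 1214
N̂ = 3924616 / 1214 ≈ 3232.8 → 3233

N ≈ 3233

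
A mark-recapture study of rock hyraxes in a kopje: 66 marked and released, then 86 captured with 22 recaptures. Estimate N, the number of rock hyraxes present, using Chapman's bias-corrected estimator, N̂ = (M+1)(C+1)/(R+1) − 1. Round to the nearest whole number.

N ≈ 252

N̂ = (66+1)(86+1)/(22+1) − 1 = 67·87/23 − 1
= 5829/23 − 1 ≈ 253.4 − 1 ≈ 252.4 → 252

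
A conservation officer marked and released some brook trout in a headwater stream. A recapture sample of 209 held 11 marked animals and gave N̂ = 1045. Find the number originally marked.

M = 55

From N = M·C/R: M = N·R / C = 1045·11 / 209 = 11495 / 209 = 55.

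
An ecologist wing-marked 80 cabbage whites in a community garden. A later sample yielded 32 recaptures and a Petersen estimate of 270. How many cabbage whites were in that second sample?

From N = M·C/R: C = N·R / M = 270·32 / 80 = 8640 / 80 = 108.

C = 108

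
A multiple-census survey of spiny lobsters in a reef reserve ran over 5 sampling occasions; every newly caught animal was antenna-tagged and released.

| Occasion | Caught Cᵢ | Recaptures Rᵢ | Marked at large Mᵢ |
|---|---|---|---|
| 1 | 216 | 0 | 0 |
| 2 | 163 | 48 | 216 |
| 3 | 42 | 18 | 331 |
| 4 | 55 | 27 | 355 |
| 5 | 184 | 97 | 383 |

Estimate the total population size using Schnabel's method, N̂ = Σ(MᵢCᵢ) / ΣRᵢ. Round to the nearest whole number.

N ≈ 732

Σ MᵢCᵢ = 0·216 + 216·163 + 331·42 + 355·55 + 383·184 = 0 + 35208 + 13902 + 19525 + 70472 = 139107
Σ Rᵢ = 0 + 48 + 18 + 27 + 97 = 190
N̂ = 139107 / 190 ≈ 732.1 → 732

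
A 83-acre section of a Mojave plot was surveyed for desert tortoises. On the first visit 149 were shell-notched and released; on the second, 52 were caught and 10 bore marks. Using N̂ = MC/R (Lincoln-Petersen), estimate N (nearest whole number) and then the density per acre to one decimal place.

density ≈ 9.3 desert tortoises per acre

N̂ = 149·52/10 = 7748/10 ≈ 774.8 → 775
Density = N̂ / area = 775 / 83 ≈ 9.34 → 9.3 per acre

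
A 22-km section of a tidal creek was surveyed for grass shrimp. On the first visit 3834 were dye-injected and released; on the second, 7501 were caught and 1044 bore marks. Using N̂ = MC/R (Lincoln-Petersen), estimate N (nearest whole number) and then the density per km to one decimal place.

density ≈ 1252.1 grass shrimp per km

N̂ = 3834·7501/1044 = 28758834/1044 ≈ 27546.8 → 27547
Density = N̂ / area = 27547 / 22 ≈ 1252.14 → 1252.1 per km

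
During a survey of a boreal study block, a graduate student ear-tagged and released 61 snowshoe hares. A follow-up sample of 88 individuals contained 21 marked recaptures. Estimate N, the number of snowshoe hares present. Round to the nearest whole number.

N ≈ 256

N = (61 × 88) / 21 = 5368 / 21 ≈ 255.6 → 256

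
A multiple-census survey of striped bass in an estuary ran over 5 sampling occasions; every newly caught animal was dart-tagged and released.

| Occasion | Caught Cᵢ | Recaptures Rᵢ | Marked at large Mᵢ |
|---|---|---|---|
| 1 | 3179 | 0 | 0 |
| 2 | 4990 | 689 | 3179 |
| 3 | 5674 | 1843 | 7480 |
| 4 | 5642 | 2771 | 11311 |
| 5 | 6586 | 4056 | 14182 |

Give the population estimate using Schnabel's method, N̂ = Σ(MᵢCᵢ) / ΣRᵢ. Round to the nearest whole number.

N ≈ 23,029

Σ MᵢCᵢ = 0·3179 + 3179·4990 + 7480·5674 + 11311·5642 + 14182·6586 = 0 + 15863210 + 42441520 + 63816662 + 93402652 = 215524044
Σ Rᵢ = 0 + 689 + 1843 + 2771 + 4056 = 9359
N̂ = 215524044 / 9359 ≈ 23028.5 → 23029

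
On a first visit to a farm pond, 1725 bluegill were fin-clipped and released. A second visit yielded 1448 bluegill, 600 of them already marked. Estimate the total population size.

N = 4163

N = (1725 × 1448) / 600 = 2497800 / 600 = 4163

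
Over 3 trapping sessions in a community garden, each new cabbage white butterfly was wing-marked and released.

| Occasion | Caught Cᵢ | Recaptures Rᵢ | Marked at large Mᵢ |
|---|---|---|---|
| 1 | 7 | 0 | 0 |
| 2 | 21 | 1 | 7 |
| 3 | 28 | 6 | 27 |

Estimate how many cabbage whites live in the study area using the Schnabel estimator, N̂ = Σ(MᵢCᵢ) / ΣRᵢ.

Σ MᵢCᵢ = 0·7 + 7·21 + 27·28 = 0 + 147 + 756 = 903
Σ Rᵢ = 0 + 1 + 6 = 7
N̂ = 903 / 7 = 129

N = 129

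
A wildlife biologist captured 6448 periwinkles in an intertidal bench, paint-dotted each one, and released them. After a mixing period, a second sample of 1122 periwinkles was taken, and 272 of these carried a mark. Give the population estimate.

The marked fraction in the recapture sample should equal the marked fraction in the population: 272/1122 = 6448/N.
N = (6448 × 1122) / 272 = 7234656 / 272 = 26598

N = 26,598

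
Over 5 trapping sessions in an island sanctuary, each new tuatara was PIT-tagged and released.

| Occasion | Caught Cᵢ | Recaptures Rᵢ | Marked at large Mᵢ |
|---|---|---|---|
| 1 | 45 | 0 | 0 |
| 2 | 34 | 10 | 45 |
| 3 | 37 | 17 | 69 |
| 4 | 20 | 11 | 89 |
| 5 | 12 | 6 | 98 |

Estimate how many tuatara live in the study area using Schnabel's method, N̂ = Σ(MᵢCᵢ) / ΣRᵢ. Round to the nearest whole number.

Σ MᵢCᵢ = 0·45 + 45·34 + 69·37 + 89·20 + 98·12 = 0 + 1530 + 2553 + 1780 + 1176 = 7039
Σ Rᵢ = 0 + 10 + 17 + 11 + 6 = 44
N̂ = 7039 / 44 ≈ 160.0 → 160

N ≈ 160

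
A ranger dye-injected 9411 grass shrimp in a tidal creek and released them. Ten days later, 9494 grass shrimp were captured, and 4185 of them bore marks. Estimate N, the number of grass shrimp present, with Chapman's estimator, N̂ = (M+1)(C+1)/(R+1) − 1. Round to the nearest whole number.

N ≈ 21,348

N̂ = (9411+1)(9494+1)/(4185+1) − 1 = 9412·9495/4186 − 1
= 89366940/4186 − 1 ≈ 21349.0 − 1 ≈ 21348.0 → 21348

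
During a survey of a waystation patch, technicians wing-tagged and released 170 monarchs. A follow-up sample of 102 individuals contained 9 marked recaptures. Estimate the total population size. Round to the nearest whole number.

N ≈ 1927

The marked fraction in the recapture sample should equal the marked fraction in the population: 9/102 = 170/N.
N = (170 × 102) / 9 = 17340 / 9 ≈ 1926.7 → 1927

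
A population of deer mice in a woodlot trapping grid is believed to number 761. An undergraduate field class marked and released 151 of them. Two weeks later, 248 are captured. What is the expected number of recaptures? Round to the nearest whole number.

expected recaptures ≈ 49

Expected recaptures E[R] = M·C / N.
E[R] = 151 × 248 / 761 = 37448 / 761 ≈ 49.2 → 49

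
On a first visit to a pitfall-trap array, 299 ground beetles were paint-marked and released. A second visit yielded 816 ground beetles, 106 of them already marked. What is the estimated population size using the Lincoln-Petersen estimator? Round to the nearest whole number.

N = (299 × 816) / 106 = 243984 / 106 ≈ 2301.7 → 2302

N ≈ 2302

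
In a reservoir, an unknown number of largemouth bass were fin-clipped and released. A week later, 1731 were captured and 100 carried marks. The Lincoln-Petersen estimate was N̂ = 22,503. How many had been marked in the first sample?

M = 1300

From N = M·C/R: M = N·R / C = 22503·100 / 1731 = 2250300 / 1731 = 1300.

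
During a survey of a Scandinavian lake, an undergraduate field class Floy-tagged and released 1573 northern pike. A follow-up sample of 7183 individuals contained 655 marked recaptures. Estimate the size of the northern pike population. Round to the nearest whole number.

N ≈ 17,250

N = (1573 × 7183) / 655 = 11298859 / 655 ≈ 17250.2 → 17250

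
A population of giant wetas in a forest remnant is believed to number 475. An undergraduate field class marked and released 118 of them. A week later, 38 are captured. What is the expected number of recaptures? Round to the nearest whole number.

expected recaptures ≈ 9

Expected recaptures E[R] = M·C / N.
E[R] = 118 × 38 / 475 = 4484 / 475 ≈ 9.4 → 9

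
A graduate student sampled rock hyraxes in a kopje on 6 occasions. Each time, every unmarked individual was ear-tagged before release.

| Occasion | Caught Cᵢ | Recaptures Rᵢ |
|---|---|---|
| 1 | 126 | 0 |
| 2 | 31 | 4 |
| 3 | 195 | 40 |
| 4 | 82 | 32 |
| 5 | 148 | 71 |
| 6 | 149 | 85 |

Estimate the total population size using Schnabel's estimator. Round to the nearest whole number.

Marked at large before each occasion: Mᵢ = Σⱼ<ᵢ (Cⱼ − Rⱼ) → M1=0, M2=126, M3=153, M4=308, M5=358, M6=435
Σ MᵢCᵢ = 0·126 + 126·31 + 153·195 + 308·82 + 358·148 + 435·149 = 0 + 3906 + 29835 + 25256 + 52984 + 64815 = 176796
Σ Rᵢ = 0 + 4 + 40 + 32 + 71 + 85 = 232
N̂ = 176796 / 232 ≈ 762.1 → 762

N ≈ 762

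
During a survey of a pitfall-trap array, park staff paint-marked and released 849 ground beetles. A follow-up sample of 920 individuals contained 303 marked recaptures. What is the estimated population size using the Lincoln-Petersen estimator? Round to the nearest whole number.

N ≈ 2578

Lincoln-Petersen assumes M/N = R/C, so N = M·C / R.
N = (849 × 920) / 303 = 781080 / 303 ≈ 2577.8 → 2578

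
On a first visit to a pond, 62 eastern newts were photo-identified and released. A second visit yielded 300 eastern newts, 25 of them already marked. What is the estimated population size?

N = 744

The marked fraction in the recapture sample should equal the marked fraction in the population: 25/300 = 62/N.
N = (62 × 300) / 25 = 18600 / 25 = 744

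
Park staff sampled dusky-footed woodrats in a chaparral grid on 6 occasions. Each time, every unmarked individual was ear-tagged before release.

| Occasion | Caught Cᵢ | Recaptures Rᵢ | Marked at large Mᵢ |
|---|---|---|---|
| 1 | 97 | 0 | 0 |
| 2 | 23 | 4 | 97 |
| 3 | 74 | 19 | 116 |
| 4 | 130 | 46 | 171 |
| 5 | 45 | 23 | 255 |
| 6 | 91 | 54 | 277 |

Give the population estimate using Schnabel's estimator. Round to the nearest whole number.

N ≈ 478

Σ MᵢCᵢ = 0·97 + 97·23 + 116·74 + 171·130 + 255·45 + 277·91 = 0 + 2231 + 8584 + 22230 + 11475 + 25207 = 69727
Σ Rᵢ = 0 + 4 + 19 + 46 + 23 + 54 = 146
N̂ = 69727 / 146 ≈ 477.6 → 478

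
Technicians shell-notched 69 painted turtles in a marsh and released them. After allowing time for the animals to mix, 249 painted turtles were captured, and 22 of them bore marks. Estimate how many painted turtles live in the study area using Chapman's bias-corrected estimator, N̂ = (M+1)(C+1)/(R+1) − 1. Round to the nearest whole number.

N ≈ 760

N̂ = (69+1)(249+1)/(22+1) − 1 = 70·250/23 − 1
= 17500/23 − 1 ≈ 760.9 − 1 ≈ 759.9 → 760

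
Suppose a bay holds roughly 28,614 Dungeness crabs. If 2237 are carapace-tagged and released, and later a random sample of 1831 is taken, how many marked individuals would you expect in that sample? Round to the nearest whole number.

expected recaptures ≈ 143

Expected recaptures E[R] = M·C / N.
E[R] = 2237 × 1831 / 28614 = 4095947 / 28614 ≈ 143.1 → 143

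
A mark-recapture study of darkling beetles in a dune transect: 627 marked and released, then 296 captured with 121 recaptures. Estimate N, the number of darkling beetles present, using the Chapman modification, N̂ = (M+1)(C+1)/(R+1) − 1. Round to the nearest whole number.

N̂ = (627+1)(296+1)/(121+1) − 1 = 628·297/122 − 1
= 186516/122 − 1 ≈ 1528.8 − 1 ≈ 1527.8 → 1528

N ≈ 1528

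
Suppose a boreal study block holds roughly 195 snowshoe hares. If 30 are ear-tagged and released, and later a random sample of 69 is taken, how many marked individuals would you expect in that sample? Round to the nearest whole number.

The marked fraction of the population is 30/195, so in a sample of 69 expect C·(M/N) marked.
E[R] = 30 × 69 / 195 = 2070 / 195 ≈ 10.6 → 11

expected recaptures ≈ 11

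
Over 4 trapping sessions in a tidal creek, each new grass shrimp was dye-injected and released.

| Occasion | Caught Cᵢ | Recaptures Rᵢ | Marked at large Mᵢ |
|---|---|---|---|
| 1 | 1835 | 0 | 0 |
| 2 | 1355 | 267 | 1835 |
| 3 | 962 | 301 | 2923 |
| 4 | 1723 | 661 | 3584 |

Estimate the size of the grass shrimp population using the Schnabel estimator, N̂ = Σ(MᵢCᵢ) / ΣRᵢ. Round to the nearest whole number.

Σ MᵢCᵢ = 0·1835 + 1835·1355 + 2923·962 + 3584·1723 = 0 + 2486425 + 2811926 + 6175232 = 11473583
Σ Rᵢ = 0 + 267 + 301 + 661 = 1229
N̂ = 11473583 / 1229 ≈ 9335.7 → 9336

N ≈ 9336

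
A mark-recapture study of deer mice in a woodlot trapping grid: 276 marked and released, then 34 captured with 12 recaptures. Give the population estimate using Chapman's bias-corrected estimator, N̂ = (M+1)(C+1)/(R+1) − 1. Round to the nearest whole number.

N̂ = (276+1)(34+1)/(12+1) − 1 = 277·35/13 − 1
= 9695/13 − 1 ≈ 745.8 − 1 ≈ 744.8 → 745

N ≈ 745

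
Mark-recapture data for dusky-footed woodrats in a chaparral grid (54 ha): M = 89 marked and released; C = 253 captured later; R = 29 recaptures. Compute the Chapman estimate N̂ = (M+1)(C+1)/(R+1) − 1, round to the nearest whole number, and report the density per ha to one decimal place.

N̂ = 90·254/30 − 1 = 22860/30 − 1 = 761
Density = N̂ / area = 761 / 54 ≈ 14.09 → 14.1 per ha

density ≈ 14.1 dusky-footed woodrats per ha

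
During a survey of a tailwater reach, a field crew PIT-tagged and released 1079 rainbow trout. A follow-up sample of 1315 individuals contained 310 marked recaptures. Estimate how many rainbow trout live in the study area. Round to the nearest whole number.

Lincoln-Petersen assumes M/N = R/C, so N = M·C / R.
N = (1079 × 1315) / 310 = 1418885 / 310 ≈ 4577.0 → 4577

N ≈ 4577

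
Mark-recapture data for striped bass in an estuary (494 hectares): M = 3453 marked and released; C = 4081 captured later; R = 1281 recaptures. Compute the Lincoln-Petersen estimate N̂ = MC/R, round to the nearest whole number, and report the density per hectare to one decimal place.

N̂ = 3453·4081/1281 = 14091693/1281 ≈ 11000.5 → 11001
Density = N̂ / area = 11001 / 494 ≈ 22.27 → 22.3 per hectare

density ≈ 22.3 striped bass per hectare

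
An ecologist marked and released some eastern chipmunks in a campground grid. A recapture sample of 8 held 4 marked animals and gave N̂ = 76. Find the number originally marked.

From N = M·C/R: M = N·R / C = 76·4 / 8 = 304 / 8 = 38.

M = 38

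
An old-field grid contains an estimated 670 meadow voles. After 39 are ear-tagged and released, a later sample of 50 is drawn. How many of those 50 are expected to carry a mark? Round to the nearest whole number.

expected recaptures ≈ 3

The marked fraction of the population is 39/670, so in a sample of 50 expect C·(M/N) marked.
E[R] = 39 × 50 / 670 = 1950 / 670 ≈ 2.9 → 3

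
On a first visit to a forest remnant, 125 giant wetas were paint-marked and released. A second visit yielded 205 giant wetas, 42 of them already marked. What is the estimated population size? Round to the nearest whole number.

If marked individuals mix randomly, R/C ≈ M/N, giving N ≈ M·C/R.
N = (125 × 205) / 42 = 25625 / 42 ≈ 610.1 → 610

N ≈ 610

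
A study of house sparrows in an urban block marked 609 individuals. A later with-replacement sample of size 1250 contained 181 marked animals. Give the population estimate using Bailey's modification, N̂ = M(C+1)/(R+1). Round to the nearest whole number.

N̂ = 609·(1250+1)/(181+1) = 609·1251/182 = 761859/182 ≈ 4186.0 → 4186

N ≈ 4186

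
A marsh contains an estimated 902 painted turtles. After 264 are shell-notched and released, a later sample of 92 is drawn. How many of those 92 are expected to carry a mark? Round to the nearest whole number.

Expected recaptures E[R] = M·C / N.
E[R] = 264 × 92 / 902 = 24288 / 902 ≈ 26.9 → 27

expected recaptures ≈ 27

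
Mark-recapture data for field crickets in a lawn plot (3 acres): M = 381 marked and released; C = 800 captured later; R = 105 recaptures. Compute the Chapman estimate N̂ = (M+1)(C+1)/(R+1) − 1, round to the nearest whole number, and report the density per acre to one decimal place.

N̂ = 382·801/106 − 1 = 305982/106 − 1 ≈ 2885.6 → 2886
Density = N̂ / area = 2886 / 3 = 962.0 per acre

density ≈ 962.0 field crickets per acre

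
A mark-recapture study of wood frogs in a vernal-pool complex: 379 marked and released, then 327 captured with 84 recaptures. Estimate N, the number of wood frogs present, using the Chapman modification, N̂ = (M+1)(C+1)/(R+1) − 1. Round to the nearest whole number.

N ≈ 1465

N̂ = (379+1)(327+1)/(84+1) − 1 = 380·328/85 − 1
= 124640/85 − 1 ≈ 1466.4 − 1 ≈ 1465.4 → 1465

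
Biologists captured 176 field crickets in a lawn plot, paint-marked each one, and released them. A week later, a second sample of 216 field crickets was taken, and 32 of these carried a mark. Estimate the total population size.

The marked fraction in the recapture sample should equal the marked fraction in the population: 32/216 = 176/N.
N = (176 × 216) / 32 = 38016 / 32 = 1188

N = 1188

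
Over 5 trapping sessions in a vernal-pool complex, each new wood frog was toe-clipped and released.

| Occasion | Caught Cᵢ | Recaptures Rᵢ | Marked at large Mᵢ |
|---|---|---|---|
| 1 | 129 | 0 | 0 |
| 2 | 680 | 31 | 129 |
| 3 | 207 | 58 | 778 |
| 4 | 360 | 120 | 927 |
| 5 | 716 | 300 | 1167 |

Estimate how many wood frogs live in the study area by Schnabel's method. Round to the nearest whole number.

N ≈ 2786

Σ MᵢCᵢ = 0·129 + 129·680 + 778·207 + 927·360 + 1167·716 = 0 + 87720 + 161046 + 333720 + 835572 = 1418058
Σ Rᵢ = 0 + 31 + 58 + 120 + 300 = 509
N̂ = 1418058 / 509 ≈ 2786.0 → 2786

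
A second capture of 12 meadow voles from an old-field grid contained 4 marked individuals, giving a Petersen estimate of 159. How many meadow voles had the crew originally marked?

M = 53

From N = M·C/R: M = N·R / C = 159·4 / 12 = 636 / 12 = 53.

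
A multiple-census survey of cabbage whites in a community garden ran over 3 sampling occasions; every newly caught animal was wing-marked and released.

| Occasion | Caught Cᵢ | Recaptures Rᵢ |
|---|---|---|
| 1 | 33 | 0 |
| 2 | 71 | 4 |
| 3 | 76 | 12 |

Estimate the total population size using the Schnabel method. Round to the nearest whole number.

N ≈ 621

Marked at large before each occasion: Mᵢ = Σⱼ<ᵢ (Cⱼ − Rⱼ) → M1=0, M2=33, M3=100
Σ MᵢCᵢ = 0·33 + 33·71 + 100·76 = 0 + 2343 + 7600 = 9943
Σ Rᵢ = 0 + 4 + 12 = 16
N̂ = 9943 / 16 ≈ 621.4 → 621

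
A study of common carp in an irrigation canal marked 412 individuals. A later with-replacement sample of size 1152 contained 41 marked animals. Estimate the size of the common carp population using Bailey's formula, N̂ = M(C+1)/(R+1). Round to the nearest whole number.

N̂ = 412·(1152+1)/(41+1) = 412·1153/42 = 475036/42 ≈ 11310.4 → 11310

N ≈ 11,310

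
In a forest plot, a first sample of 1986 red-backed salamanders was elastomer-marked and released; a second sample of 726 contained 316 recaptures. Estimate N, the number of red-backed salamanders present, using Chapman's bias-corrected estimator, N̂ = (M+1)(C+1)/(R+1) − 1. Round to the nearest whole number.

N̂ = (1986+1)(726+1)/(316+1) − 1 = 1987·727/317 − 1
= 1444549/317 − 1 ≈ 4556.9 − 1 ≈ 4555.9 → 4556

N ≈ 4556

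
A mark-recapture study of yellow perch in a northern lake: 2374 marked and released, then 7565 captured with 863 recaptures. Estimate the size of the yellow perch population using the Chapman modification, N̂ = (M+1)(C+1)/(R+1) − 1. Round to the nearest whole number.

N̂ = (2374+1)(7565+1)/(863+1) − 1 = 2375·7566/864 − 1
= 17969250/864 − 1 ≈ 20797.7 − 1 ≈ 20796.7 → 20797

N ≈ 20,797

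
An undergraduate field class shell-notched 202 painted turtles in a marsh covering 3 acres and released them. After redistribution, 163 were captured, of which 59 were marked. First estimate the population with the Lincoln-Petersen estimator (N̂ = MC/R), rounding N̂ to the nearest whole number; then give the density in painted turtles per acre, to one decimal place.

density ≈ 186.0 painted turtles per acre

N̂ = 202·163/59 = 32926/59 ≈ 558.1 → 558
Density = N̂ / area = 558 / 3 = 186.0 per acre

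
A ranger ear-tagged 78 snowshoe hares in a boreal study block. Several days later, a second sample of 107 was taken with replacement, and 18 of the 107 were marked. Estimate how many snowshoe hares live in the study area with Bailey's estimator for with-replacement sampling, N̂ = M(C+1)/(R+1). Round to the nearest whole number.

N ≈ 443

N̂ = 78·(107+1)/(18+1) = 78·108/19 = 8424/19 ≈ 443.4 → 443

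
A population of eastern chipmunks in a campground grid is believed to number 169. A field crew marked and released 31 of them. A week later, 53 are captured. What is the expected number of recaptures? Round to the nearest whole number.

expected recaptures ≈ 10

Expected recaptures E[R] = M·C / N.
E[R] = 31 × 53 / 169 = 1643 / 169 ≈ 9.7 → 10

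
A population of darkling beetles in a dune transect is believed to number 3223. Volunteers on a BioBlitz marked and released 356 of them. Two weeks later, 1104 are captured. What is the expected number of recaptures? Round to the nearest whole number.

The marked fraction of the population is 356/3223, so in a sample of 1104 expect C·(M/N) marked.
E[R] = 356 × 1104 / 3223 = 393024 / 3223 ≈ 121.9 → 122

expected recaptures ≈ 122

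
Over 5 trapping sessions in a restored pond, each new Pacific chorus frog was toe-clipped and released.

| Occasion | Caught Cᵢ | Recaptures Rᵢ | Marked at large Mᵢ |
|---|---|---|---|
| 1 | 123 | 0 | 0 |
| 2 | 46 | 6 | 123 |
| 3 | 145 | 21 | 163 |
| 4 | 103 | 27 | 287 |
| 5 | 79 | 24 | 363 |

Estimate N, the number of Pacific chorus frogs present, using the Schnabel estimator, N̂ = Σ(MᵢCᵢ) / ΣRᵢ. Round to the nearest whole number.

N ≈ 1122

Σ MᵢCᵢ = 0·123 + 123·46 + 163·145 + 287·103 + 363·79 = 0 + 5658 + 23635 + 29561 + 28677 = 87531
Σ Rᵢ = 0 + 6 + 21 + 27 + 24 = 78
N̂ = 87531 / 78 ≈ 1122.2 → 1122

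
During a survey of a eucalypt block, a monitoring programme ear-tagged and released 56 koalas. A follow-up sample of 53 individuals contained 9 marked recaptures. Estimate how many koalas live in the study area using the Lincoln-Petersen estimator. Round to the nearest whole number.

The marked fraction in the recapture sample should equal the marked fraction in the population: 9/53 = 56/N.
N = (56 × 53) / 9 = 2968 / 9 ≈ 329.8 → 330

N ≈ 330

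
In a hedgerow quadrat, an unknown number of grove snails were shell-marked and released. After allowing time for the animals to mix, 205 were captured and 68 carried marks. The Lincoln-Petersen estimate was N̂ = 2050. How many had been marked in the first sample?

From N = M·C/R: M = N·R / C = 2050·68 / 205 = 139400 / 205 = 680.

M = 680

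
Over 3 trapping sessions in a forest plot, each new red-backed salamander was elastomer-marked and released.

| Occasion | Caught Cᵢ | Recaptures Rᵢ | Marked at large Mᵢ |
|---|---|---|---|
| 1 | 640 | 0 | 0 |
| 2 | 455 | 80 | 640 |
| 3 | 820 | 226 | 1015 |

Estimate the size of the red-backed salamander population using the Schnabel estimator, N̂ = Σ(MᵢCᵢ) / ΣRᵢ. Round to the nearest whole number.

Σ MᵢCᵢ = 0·640 + 640·455 + 1015·820 = 0 + 291200 + 832300 = 1123500
Σ Rᵢ = 0 + 80 + 226 = 306
N̂ = 1123500 / 306 ≈ 3671.6 → 3672

N ≈ 3672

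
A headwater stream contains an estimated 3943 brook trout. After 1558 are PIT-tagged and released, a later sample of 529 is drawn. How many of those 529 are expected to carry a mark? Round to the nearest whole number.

Expected recaptures E[R] = M·C / N.
E[R] = 1558 × 529 / 3943 = 824182 / 3943 ≈ 209.0 → 209

expected recaptures ≈ 209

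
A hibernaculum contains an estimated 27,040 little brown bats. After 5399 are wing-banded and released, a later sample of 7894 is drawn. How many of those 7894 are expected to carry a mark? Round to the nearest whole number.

expected recaptures ≈ 1576

Expected recaptures E[R] = M·C / N.
E[R] = 5399 × 7894 / 27040 = 42619706 / 27040 ≈ 1576.2 → 1576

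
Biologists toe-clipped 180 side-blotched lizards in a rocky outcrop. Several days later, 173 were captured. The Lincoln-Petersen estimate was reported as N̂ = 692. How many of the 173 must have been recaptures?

R = 45

From N = M·C/R: R = M·C / N = 180·173 / 692 = 31140 / 692 = 45.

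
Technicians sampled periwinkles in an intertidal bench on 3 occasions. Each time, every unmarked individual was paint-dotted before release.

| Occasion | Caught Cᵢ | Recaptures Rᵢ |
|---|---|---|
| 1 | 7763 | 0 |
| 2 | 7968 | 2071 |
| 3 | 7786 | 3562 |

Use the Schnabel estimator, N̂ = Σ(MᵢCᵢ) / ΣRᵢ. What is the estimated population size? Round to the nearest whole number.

N ≈ 29,862

Marked at large before each occasion: Mᵢ = Σⱼ<ᵢ (Cⱼ − Rⱼ) → M1=0, M2=7763, M3=13660
Σ MᵢCᵢ = 0·7763 + 7763·7968 + 13660·7786 = 0 + 61855584 + 106356760 = 168212344
Σ Rᵢ = 0 + 2071 + 3562 = 5633
N̂ = 168212344 / 5633 ≈ 29861.9 → 29862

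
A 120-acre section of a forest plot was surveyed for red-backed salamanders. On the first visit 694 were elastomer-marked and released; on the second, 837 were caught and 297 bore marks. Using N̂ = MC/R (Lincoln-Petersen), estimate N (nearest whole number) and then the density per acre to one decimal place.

N̂ = 694·837/297 = 580878/297 ≈ 1955.8 → 1956
Density = N̂ / area = 1956 / 120 ≈ 16.30 → 16.3 per acre

density ≈ 16.3 red-backed salamanders per acre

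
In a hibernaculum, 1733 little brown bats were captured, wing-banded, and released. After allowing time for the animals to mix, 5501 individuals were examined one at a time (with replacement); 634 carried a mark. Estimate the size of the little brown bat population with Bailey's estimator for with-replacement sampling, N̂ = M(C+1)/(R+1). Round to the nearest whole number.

N̂ = 1733·(5501+1)/(634+1) = 1733·5502/635 = 9534966/635 ≈ 15015.7 → 15016

N ≈ 15,016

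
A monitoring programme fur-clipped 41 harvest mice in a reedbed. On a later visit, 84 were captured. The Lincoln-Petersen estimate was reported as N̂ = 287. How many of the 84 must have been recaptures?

R = 12

From N = M·C/R: R = M·C / N = 41·84 / 287 = 3444 / 287 = 12.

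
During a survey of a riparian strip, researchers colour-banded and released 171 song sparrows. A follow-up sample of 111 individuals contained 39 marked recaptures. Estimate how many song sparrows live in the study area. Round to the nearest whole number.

N ≈ 487

N = (171 × 111) / 39 = 18981 / 39 ≈ 486.7 → 487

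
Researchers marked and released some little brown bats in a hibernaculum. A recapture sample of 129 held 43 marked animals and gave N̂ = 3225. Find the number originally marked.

M = 1075

From N = M·C/R: M = N·R / C = 3225·43 / 129 = 138675 / 129 = 1075.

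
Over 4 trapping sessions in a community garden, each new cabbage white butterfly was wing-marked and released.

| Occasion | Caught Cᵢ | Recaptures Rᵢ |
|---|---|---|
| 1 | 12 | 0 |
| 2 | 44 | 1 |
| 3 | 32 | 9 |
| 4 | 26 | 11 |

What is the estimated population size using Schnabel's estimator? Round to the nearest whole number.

Marked at large before each occasion: Mᵢ = Σⱼ<ᵢ (Cⱼ − Rⱼ) → M1=0, M2=12, M3=55, M4=78
Σ MᵢCᵢ = 0·12 + 12·44 + 55·32 + 78·26 = 0 + 528 + 1760 + 2028 = 4316
Σ Rᵢ = 0 + 1 + 9 + 11 = 21
N̂ = 4316 / 21 ≈ 205.5 → 206

N ≈ 206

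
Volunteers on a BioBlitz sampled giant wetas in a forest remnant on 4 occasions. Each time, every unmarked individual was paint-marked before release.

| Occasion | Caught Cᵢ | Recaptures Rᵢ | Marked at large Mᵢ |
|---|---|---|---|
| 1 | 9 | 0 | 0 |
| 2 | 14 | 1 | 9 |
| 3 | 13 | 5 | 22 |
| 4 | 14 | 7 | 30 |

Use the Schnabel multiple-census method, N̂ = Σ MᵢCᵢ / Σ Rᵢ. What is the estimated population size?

Σ MᵢCᵢ = 0·9 + 9·14 + 22·13 + 30·14 = 0 + 126 + 286 + 420 = 832
Σ Rᵢ = 0 + 1 + 5 + 7 = 13
N̂ = 832 / 13 = 64

N = 64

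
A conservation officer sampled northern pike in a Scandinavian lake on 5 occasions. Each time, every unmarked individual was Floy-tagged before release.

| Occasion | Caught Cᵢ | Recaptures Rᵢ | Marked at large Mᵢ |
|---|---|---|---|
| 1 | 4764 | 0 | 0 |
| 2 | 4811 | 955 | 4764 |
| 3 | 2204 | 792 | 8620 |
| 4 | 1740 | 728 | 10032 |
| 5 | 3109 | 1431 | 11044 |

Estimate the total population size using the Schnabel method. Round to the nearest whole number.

N ≈ 23,991

Σ MᵢCᵢ = 0·4764 + 4764·4811 + 8620·2204 + 10032·1740 + 11044·3109 = 0 + 22919604 + 18998480 + 17455680 + 34335796 = 93709560
Σ Rᵢ = 0 + 955 + 792 + 728 + 1431 = 3906
N̂ = 93709560 / 3906 ≈ 23991.2 → 23991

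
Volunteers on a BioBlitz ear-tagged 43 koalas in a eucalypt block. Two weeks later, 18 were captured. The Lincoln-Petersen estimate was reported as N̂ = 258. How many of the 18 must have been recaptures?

R = 3

From N = M·C/R: R = M·C / N = 43·18 / 258 = 774 / 258 = 3.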